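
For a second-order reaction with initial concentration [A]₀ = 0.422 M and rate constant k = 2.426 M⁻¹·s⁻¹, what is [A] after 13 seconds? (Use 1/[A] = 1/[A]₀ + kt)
0.0295 M

1/[A] = 1/[A]₀ + k·t = 1/0.422 + (2.426)·(13) = 2.3697 + 31.5380 = 33.9077
[A] = 1/33.9077 = 0.0295 M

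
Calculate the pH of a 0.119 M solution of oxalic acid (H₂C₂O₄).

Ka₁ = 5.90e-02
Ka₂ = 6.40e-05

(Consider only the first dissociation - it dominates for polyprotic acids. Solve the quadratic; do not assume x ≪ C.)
pH = 1.23

x² + Ka₁·x − Ka₁·C = 0 with Ka₁ = 5.90e-02, C = 0.119.
x = (−Ka₁ + √(Ka₁² + 4·Ka₁·C))/2 = 5.9333e-02 M, so pH = 1.23.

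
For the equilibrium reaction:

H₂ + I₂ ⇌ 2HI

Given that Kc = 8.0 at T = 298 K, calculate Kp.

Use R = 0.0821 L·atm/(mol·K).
K_p = 8.0000

Δn = (moles gaseous products) − (moles gaseous reactants) = 0
T = 298 K; RT = 0.0821 × 298 = 24.4658
Kp = Kc·(RT)^Δn = 8.0 × (24.4658)^0 = 8.0 × 1 = 8.0000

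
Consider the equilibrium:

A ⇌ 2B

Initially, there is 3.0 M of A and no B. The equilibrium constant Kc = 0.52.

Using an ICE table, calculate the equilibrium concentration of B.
[B] = 1.126 M

ICE: [A] = 3.0 − x, [B] = 2x.
Kc = (2x)²/(3.0 − x) = 0.52 ⇒ 4x² + 0.52x − 1.56 = 0.
x = (−0.52 + √(0.52² + 4·4·1.56))/(2·4) = (−0.52 + √25.23)/8 = 0.56287.
[B] = 2x = 1.126 M.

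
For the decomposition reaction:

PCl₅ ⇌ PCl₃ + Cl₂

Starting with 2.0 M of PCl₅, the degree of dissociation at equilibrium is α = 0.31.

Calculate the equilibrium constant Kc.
K_c = 0.2786

x = α·[A]₀ = 0.31 × 2.0 = 0.62 M dissociated.
At eq: [PCl₅] = 2.0 − 0.62 = 1.38 M; [PCl₃] = [Cl₂] = x = 0.62 M.
Kc = [PCl₃][Cl₂]/[PCl₅] = (0.62)²/1.38 = 0.2786.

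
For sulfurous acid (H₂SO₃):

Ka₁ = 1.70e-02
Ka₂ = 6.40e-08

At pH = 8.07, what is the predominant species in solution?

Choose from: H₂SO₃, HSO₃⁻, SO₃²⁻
SO₃²⁻

pKa1 = 1.77, pKa2 = 7.19. Each pKa is the crossover between adjacent species; pH = 8.07 lies in the region where SO₃²⁻ predominates.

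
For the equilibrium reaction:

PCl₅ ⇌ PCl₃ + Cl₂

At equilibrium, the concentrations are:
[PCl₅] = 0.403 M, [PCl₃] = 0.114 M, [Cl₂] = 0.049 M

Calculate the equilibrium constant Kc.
K_c = 0.0139

Kc = ([PCl₃] × [Cl₂]) / ([PCl₅])
   = ((0.114)·(0.049)) / ((0.403))
   = 0.005586 / 0.403 = 0.0139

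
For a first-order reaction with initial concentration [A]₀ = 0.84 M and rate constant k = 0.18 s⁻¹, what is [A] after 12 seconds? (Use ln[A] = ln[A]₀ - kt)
0.0969 M

ln[A] = ln[A]₀ - k·t = ln(0.84) - (0.18)·(12) = -0.1744 - 2.1600 = -2.3344
[A] = e^(-2.3344) = 0.0969 M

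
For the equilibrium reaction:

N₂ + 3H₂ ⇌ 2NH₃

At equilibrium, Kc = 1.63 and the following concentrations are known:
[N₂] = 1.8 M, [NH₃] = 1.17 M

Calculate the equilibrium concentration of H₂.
[H₂] = 0.7756 M

Kc = ([NH₃]^2) / ([N₂] × [H₂]^3) = 1.63
[H₂]^3 = (product terms)/(Kc · other reactant terms) = 1.3689 / (1.63 · 1.8) = 0.46656
[H₂] = (0.46656)^(1/3) = 0.7756 M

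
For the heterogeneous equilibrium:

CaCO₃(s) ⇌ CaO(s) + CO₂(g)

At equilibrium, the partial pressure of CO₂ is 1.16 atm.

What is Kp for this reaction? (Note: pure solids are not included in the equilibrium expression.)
K_p = 1.16

Solids (CaCO₃, CaO) have activity 1 and are excluded.
Kp = P(CO₂) = 1.16.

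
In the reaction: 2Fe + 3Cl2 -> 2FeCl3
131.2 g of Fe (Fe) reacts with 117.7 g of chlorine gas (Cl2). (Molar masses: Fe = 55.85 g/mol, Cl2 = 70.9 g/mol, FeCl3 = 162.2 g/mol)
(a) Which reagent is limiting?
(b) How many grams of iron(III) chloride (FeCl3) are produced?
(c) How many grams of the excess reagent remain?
(a) Cl2, (b) 179.5 g, (c) 69.39 g

Moles of Fe = 131.2 g ÷ 55.85 g/mol = 2.34915 mol
Moles of Cl2 = 117.7 g ÷ 70.9 g/mol = 1.66008 mol
Moles ÷ coefficient: Fe: 2.34915/2 = 1.175, Cl2: 1.66008/3 = 0.5534
(a) Cl2 has the smaller value, so Cl2 is the limiting reagent.
(b) Moles of FeCl3 = 1.66008 mol Cl2 × (2/3) = 1.10672 mol; mass = 1.10672 mol × 162.2 g/mol = 179.5 g
(c) Fe consumed = 1.66008 × (2/3) = 1.10672 mol; remaining = 2.34915 − 1.10672 = 1.24243 mol; mass = 1.24243 mol × 55.85 g/mol = 69.39 g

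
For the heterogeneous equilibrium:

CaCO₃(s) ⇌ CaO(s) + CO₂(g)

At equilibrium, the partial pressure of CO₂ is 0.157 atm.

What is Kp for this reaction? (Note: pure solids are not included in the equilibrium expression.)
K_p = 0.157

Solids (CaCO₃, CaO) have activity 1 and are excluded.
Kp = P(CO₂) = 0.157.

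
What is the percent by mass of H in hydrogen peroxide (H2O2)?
Mass of H in formula = 1.008 × 2 = 2.016 g/mol
Molar mass = 34.02 g/mol
% H = (2.016/34.02) × 100% = 5.93%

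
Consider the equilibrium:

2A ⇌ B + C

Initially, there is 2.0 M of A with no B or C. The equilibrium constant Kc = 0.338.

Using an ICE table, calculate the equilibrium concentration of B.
[B] = 0.538 M

ICE: [A] = 2.0 − 2x, [B] = [C] = x.
Kc = x²/(2.0 − 2x)² = 0.338 ⇒ √Kc = x/(2.0 − 2x).
x = √0.338·2.0/(1 + 2√0.338) = 0.58138·2.0/2.1628 = 0.53763.
[B] = x = 0.538 M.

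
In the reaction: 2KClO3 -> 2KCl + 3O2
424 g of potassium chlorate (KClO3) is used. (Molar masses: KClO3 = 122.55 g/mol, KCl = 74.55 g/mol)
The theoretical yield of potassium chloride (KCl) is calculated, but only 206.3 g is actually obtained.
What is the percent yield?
Moles of KClO3 = 424 g ÷ 122.55 g/mol = 3.45981 mol
Mole ratio: 2 mol KCl / 2 mol KClO3
Moles of KCl = 3.45981 × (2/2) = 3.45981 mol
Theoretical yield = 3.45981 mol × 74.55 g/mol = 257.93 g
Actual yield = 206.3 g
Percent yield = (206.3 / 257.93) × 100% = 80.0%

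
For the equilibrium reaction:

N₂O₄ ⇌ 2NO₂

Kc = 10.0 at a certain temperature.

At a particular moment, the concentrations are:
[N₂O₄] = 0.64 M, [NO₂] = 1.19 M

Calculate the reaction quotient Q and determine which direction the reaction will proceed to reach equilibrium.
Q = 2.213, Q < K, reaction proceeds forward (toward products)

Q = ([NO₂]^2) / ([N₂O₄])
  = ((1.19)^2) / ((0.64)) = 1.4161/0.64 = 2.213
Since Q = 2.213 < Kc = 10.0, the reaction proceeds forward (toward products) to reach equilibrium.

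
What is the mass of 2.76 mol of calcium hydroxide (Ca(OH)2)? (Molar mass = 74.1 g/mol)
Mass = 2.76 mol × 74.1 g/mol = 204.5 g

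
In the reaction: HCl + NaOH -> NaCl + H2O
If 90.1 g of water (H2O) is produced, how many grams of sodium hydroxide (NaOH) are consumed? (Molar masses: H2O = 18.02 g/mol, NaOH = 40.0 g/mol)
Moles of H2O = 90.1 g ÷ 18.02 g/mol = 5 mol
Mole ratio: 1 mol NaOH / 1 mol H2O
Moles of NaOH = 5 × (1/1) = 5 mol
Mass of NaOH = 5 mol × 40.0 g/mol = 200 g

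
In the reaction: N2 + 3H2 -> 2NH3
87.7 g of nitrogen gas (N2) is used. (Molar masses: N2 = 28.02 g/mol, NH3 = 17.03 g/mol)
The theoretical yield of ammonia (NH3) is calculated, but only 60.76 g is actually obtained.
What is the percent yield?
Moles of N2 = 87.7 g ÷ 28.02 g/mol = 3.12991 mol
Mole ratio: 2 mol NH3 / 1 mol N2
Moles of NH3 = 3.12991 × (2/1) = 6.25981 mol
Theoretical yield = 6.25981 mol × 17.03 g/mol = 106.6 g
Actual yield = 60.76 g
Percent yield = (60.76 / 106.6) × 100% = 57.0%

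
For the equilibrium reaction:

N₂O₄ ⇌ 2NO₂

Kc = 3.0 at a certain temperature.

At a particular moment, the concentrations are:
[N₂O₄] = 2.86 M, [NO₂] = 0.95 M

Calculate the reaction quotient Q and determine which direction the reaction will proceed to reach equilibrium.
Q = 0.316, Q < K, reaction proceeds forward (toward products)

Q = ([NO₂]^2) / ([N₂O₄])
  = ((0.95)^2) / ((2.86)) = 0.9025/2.86 = 0.3156
Since Q = 0.3156 < Kc = 3.0, the reaction proceeds forward (toward products) to reach equilibrium.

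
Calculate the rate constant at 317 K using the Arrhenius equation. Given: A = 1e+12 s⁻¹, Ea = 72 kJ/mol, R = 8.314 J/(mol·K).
1.37e+00 s⁻¹

k = A·exp(-Ea/(R·T)) = 1e+12·exp(-72000/(8.314·317)) = 1e+12·exp(-27.3189) = 1e+12·1.3663e-12 = 1.37e+00 s⁻¹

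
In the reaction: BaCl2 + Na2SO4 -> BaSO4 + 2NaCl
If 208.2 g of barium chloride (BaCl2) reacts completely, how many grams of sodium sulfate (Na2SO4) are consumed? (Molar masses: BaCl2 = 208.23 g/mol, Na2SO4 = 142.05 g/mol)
Moles of BaCl2 = 208.2 g ÷ 208.23 g/mol = 0.999856 mol
Mole ratio: 1 mol Na2SO4 / 1 mol BaCl2
Moles of Na2SO4 = 0.999856 × (1/1) = 0.999856 mol
Mass of Na2SO4 = 0.999856 mol × 142.05 g/mol = 142 g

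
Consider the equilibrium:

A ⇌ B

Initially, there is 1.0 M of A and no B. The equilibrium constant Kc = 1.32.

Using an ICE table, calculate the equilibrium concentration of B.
[B] = 0.569 M

ICE: [A] = 1.0 − x, [B] = x.
Kc = x/(1.0 − x) = 1.32 ⇒ x = 1.32·1.0/(1 + 1.32) = 1.32/2.32 = 0.569.
[B] = x = 0.569 M.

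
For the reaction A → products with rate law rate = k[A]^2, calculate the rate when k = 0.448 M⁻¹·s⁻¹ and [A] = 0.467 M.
0.0977 M/s

rate = k·[A]^2 = 0.448·(0.467)^2 = 0.448·0.218089 = 0.0977 M/s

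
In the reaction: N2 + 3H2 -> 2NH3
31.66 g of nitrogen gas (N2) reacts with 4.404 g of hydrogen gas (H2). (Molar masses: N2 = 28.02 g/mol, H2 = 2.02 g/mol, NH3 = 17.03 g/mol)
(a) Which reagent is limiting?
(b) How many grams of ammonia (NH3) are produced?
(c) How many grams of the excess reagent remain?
(a) H2, (b) 24.75 g, (c) 11.3 g

Moles of N2 = 31.66 g ÷ 28.02 g/mol = 1.12991 mol
Moles of H2 = 4.404 g ÷ 2.02 g/mol = 2.1802 mol
Moles ÷ coefficient: N2: 1.12991/1 = 1.13, H2: 2.1802/3 = 0.7267
(a) H2 has the smaller value, so H2 is the limiting reagent.
(b) Moles of NH3 = 2.1802 mol H2 × (2/3) = 1.45347 mol; mass = 1.45347 mol × 17.03 g/mol = 24.75 g
(c) N2 consumed = 2.1802 × (1/3) = 0.726733 mol; remaining = 1.12991 − 0.726733 = 0.403175 mol; mass = 0.403175 mol × 28.02 g/mol = 11.3 g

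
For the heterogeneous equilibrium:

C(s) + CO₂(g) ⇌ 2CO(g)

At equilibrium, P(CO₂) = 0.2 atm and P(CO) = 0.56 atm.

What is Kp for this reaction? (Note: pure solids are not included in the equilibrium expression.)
K_p = 1.568

Solid C is excluded.
Kp = P(CO)²/P(CO₂) = (0.56)²/0.2 = 0.3136/0.2 = 1.568.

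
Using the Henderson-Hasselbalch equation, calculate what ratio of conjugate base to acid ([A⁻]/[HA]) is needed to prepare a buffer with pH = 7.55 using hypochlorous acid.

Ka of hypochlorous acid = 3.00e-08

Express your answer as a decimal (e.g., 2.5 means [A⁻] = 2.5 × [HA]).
[A⁻]/[HA] = 1.064

pKa = −log(3.00e-08) = 7.5229. pH = pKa + log([A⁻]/[HA]). 7.55 = 7.5229 + log(ratio). log(ratio) = 7.55 − 7.5229 = 0.0271. ratio = 10^(0.0271) = 1.064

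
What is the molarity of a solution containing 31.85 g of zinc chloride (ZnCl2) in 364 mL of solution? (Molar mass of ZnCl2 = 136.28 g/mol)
Moles of ZnCl2 = 31.85 g ÷ 136.28 g/mol = 0.23371 mol
Volume = 364 mL = 0.364 L
Molarity = 0.23371 mol ÷ 0.364 L = 0.6421 M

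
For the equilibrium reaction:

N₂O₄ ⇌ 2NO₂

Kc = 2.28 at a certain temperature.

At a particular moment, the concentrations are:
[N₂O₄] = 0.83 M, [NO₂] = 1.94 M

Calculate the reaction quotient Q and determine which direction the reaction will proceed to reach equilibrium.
Q = 4.534, Q > K, reaction proceeds reverse (toward reactants)

Q = ([NO₂]^2) / ([N₂O₄])
  = ((1.94)^2) / ((0.83)) = 3.7636/0.83 = 4.534
Since Q = 4.534 > Kc = 2.28, the reaction proceeds reverse (toward reactants) to reach equilibrium.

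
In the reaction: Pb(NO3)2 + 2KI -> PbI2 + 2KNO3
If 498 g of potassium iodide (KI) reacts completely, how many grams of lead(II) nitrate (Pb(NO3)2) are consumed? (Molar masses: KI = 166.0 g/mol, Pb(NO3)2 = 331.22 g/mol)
Moles of KI = 498 g ÷ 166.0 g/mol = 3 mol
Mole ratio: 1 mol Pb(NO3)2 / 2 mol KI
Moles of Pb(NO3)2 = 3 × (1/2) = 1.5 mol
Mass of Pb(NO3)2 = 1.5 mol × 331.22 g/mol = 496.8 g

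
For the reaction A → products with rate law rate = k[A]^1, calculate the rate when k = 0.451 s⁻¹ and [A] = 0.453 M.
0.2043 M/s

rate = k·[A]^1 = 0.451·(0.453)^1 = 0.451·0.453 = 0.2043 M/s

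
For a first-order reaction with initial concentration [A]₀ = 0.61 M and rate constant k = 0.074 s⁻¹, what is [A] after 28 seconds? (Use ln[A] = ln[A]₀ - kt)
0.0768 M

ln[A] = ln[A]₀ - k·t = ln(0.61) - (0.074)·(28) = -0.4943 - 2.0720 = -2.5663
[A] = e^(-2.5663) = 0.0768 M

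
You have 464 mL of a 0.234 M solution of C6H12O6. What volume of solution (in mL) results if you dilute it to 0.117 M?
Using M₁V₁ = M₂V₂:
0.234 × 464 = 0.117 × V₂
V₂ = (0.234 × 464) / 0.117 = 928 mL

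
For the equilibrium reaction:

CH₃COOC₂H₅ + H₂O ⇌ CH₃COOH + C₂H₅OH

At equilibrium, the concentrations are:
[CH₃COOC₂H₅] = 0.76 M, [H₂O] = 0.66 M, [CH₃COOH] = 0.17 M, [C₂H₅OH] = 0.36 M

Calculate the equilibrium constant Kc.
K_c = 0.1220

Kc = ([CH₃COOH] × [C₂H₅OH]) / ([CH₃COOC₂H₅] × [H₂O])
   = ((0.17)·(0.36)) / ((0.76)·(0.66))
   = 0.0612 / 0.5016 = 0.1220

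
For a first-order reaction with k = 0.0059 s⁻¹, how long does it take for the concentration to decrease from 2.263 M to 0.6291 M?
216.98 s

From ln[A] = ln[A]₀ - k·t: t = ln([A]₀/[A])/k = ln(2.263/0.6291)/0.0059 = ln(3.5972)/0.0059 = 1.2802/0.0059 = 216.98 s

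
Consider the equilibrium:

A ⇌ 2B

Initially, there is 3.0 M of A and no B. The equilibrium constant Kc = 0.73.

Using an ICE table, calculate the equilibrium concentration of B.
[B] = 1.309 M

ICE: [A] = 3.0 − x, [B] = 2x.
Kc = (2x)²/(3.0 − x) = 0.73 ⇒ 4x² + 0.73x − 2.19 = 0.
x = (−0.73 + √(0.73² + 4·4·2.19))/(2·4) = (−0.73 + √35.573)/8 = 0.65429.
[B] = 2x = 1.309 M.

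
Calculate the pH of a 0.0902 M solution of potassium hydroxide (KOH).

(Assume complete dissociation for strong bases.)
pH = 12.96

[OH⁻] = 0.0902 M for strong base. pOH = -log[OH⁻] = 1.04, pH = 14 - pOH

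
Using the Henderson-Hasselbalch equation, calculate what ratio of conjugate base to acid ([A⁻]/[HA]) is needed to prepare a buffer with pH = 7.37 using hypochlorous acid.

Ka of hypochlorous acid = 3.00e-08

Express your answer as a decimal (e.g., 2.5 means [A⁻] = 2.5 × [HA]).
[A⁻]/[HA] = 0.703

pKa = −log(3.00e-08) = 7.5229. pH = pKa + log([A⁻]/[HA]). 7.37 = 7.5229 + log(ratio). log(ratio) = 7.37 − 7.5229 = -0.1529. ratio = 10^(-0.1529) = 0.703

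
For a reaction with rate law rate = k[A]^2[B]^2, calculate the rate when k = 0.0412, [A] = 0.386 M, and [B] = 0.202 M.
0.0002505 M/s

rate = k·[A]^2·[B]^2 = 0.0412·(0.386)^2·(0.202)^2 = 0.0412·0.148996·0.040804 = 0.0002505 M/s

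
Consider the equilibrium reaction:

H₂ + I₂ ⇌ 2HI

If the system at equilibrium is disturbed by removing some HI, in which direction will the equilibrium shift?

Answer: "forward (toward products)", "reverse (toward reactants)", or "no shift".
forward (toward products)

Apply Le Chatelier's principle: system shifts to counteract the change.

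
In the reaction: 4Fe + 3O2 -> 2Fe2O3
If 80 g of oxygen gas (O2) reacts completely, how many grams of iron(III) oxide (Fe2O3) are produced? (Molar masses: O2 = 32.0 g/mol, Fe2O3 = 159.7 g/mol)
Moles of O2 = 80 g ÷ 32.0 g/mol = 2.5 mol
Mole ratio: 2 mol Fe2O3 / 3 mol O2
Moles of Fe2O3 = 2.5 × (2/3) = 1.66667 mol
Mass of Fe2O3 = 1.66667 mol × 159.7 g/mol = 266.2 g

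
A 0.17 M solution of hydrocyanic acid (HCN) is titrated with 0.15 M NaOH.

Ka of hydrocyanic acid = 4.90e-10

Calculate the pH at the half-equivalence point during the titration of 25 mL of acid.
pH = pKa = 9.31

At the half-equivalence point, [HA] = [A⁻], so by Henderson–Hasselbalch pH = pKa + log(1) = pKa.
pKa = −log(4.90e-10) = 9.31.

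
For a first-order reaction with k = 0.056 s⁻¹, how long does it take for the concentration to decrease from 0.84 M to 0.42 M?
12.38 s

From ln[A] = ln[A]₀ - k·t: t = ln([A]₀/[A])/k = ln(0.84/0.42)/0.056 = ln(2.0000)/0.056 = 0.6931/0.056 = 12.38 s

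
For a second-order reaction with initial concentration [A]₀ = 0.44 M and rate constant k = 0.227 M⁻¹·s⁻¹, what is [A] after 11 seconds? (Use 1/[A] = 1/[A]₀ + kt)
0.2097 M

1/[A] = 1/[A]₀ + k·t = 1/0.44 + (0.227)·(11) = 2.2727 + 2.4970 = 4.7697
[A] = 1/4.7697 = 0.2097 M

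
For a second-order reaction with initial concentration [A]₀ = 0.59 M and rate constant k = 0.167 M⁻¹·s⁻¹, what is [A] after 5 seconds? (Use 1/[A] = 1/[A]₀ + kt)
0.3953 M

1/[A] = 1/[A]₀ + k·t = 1/0.59 + (0.167)·(5) = 1.6949 + 0.8350 = 2.5299
[A] = 1/2.5299 = 0.3953 M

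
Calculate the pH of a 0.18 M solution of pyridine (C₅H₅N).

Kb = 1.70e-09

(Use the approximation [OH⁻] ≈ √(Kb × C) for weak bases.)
pH = 9.24

[OH⁻] = √(Kb × C) = √(1.70e-09 × 0.18) = 1.7493e-05. pOH = 4.76, pH = 14 - pOH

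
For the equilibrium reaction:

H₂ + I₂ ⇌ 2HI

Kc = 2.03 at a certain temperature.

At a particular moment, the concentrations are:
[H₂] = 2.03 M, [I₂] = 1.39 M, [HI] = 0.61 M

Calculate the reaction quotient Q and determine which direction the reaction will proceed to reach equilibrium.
Q = 0.132, Q < K, reaction proceeds forward (toward products)

Q = ([HI]^2) / ([H₂] × [I₂])
  = ((0.61)^2) / ((2.03)·(1.39)) = 0.3721/2.8217 = 0.1319
Since Q = 0.1319 < Kc = 2.03, the reaction proceeds forward (toward products) to reach equilibrium.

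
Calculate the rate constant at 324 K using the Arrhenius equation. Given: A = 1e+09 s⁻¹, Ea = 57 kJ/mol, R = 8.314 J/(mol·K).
6.46e-01 s⁻¹

k = A·exp(-Ea/(R·T)) = 1e+09·exp(-57000/(8.314·324)) = 1e+09·exp(-21.1602) = 1e+09·6.4601e-10 = 6.46e-01 s⁻¹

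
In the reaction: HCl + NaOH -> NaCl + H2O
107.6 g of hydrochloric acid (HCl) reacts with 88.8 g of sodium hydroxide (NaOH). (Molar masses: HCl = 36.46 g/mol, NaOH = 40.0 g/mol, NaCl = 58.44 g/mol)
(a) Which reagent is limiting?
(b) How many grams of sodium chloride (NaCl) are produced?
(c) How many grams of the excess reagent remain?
(a) NaOH, (b) 129.7 g, (c) 26.66 g

Moles of HCl = 107.6 g ÷ 36.46 g/mol = 2.95118 mol
Moles of NaOH = 88.8 g ÷ 40.0 g/mol = 2.22 mol
Moles ÷ coefficient: HCl: 2.95118/1 = 2.951, NaOH: 2.22/1 = 2.22
(a) NaOH has the smaller value, so NaOH is the limiting reagent.
(b) Moles of NaCl = 2.22 mol NaOH × (1/1) = 2.22 mol; mass = 2.22 mol × 58.44 g/mol = 129.7 g
(c) HCl consumed = 2.22 × (1/1) = 2.22 mol; remaining = 2.95118 − 2.22 = 0.731179 mol; mass = 0.731179 mol × 36.46 g/mol = 26.66 g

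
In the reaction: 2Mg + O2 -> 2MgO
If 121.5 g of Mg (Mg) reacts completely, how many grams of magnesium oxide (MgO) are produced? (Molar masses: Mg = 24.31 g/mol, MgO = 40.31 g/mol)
Moles of Mg = 121.5 g ÷ 24.31 g/mol = 4.99794 mol
Mole ratio: 2 mol MgO / 2 mol Mg
Moles of MgO = 4.99794 × (2/2) = 4.99794 mol
Mass of MgO = 4.99794 mol × 40.31 g/mol = 201.5 g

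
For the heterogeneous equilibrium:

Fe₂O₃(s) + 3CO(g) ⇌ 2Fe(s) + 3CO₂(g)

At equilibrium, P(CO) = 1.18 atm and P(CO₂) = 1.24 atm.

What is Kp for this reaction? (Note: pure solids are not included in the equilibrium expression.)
K_p = 1.160

Solids (Fe₂O₃, Fe) are excluded.
Kp = P(CO₂)³/P(CO)³ = (1.24)³/(1.18)³ = 1.907/1.643 = 1.160.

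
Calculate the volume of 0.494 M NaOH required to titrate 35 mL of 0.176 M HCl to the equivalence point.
V_{base} = 12.5 mL

At equivalence: moles acid = moles base.
moles HCl = 0.176 M × 0.035 L = 0.00616 mol
V_NaOH = 0.00616 mol ÷ 0.494 M = 0.01247 L = 12.5 mL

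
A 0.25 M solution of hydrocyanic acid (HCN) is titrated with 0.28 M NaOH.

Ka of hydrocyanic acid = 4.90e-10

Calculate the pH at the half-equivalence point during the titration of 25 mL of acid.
pH = pKa = 9.31

At the half-equivalence point, [HA] = [A⁻], so by Henderson–Hasselbalch pH = pKa + log(1) = pKa.
pKa = −log(4.90e-10) = 9.31.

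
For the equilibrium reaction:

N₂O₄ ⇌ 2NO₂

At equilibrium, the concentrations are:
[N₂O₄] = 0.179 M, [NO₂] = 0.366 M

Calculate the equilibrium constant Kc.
K_c = 0.7484

Kc = ([NO₂]^2) / ([N₂O₄])
   = ((0.366)^2) / ((0.179))
   = 0.13396 / 0.179 = 0.7484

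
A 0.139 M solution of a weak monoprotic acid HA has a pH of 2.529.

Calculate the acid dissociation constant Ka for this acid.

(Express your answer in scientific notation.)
K_a = 6.43e-05

[H⁺] = 10^(−pH) = 10^(−2.529) = 2.958e-03 M. For HA ⇌ H⁺ + A⁻, Ka = x²/(C − x) = (2.958e-03)²/(0.139 − 2.958e-03) = 6.43e-05.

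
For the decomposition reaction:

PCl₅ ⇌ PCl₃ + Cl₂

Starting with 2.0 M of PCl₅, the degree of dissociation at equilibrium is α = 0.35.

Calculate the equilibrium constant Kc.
K_c = 0.3769

x = α·[A]₀ = 0.35 × 2.0 = 0.7 M dissociated.
At eq: [PCl₅] = 2.0 − 0.7 = 1.3 M; [PCl₃] = [Cl₂] = x = 0.7 M.
Kc = [PCl₃][Cl₂]/[PCl₅] = (0.7)²/1.3 = 0.3769.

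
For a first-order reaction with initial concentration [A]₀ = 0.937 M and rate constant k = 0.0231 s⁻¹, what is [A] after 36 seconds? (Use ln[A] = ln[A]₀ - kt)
0.4079 M

ln[A] = ln[A]₀ - k·t = ln(0.937) - (0.0231)·(36) = -0.0651 - 0.8316 = -0.8967
[A] = e^(-0.8967) = 0.4079 M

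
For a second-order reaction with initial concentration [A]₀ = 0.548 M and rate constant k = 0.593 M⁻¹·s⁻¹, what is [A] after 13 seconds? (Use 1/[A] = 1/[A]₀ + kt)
0.1049 M

1/[A] = 1/[A]₀ + k·t = 1/0.548 + (0.593)·(13) = 1.8248 + 7.7090 = 9.5338
[A] = 1/9.5338 = 0.1049 M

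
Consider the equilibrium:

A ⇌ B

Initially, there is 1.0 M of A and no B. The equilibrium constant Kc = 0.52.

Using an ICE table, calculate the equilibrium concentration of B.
[B] = 0.342 M

ICE: [A] = 1.0 − x, [B] = x.
Kc = x/(1.0 − x) = 0.52 ⇒ x = 0.52·1.0/(1 + 0.52) = 0.52/1.52 = 0.3421.
[B] = x = 0.342 M.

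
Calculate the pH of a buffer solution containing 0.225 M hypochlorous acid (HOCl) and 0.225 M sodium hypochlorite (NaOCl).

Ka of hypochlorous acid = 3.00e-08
pH = 7.52

pKa = -log(3.00e-08) = 7.52. pH = pKa + log([A⁻]/[HA]) = 7.52 + log(0.225/0.225)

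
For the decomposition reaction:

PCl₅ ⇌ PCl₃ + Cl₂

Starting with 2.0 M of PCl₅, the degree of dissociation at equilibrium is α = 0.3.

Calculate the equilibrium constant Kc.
K_c = 0.2571

x = α·[A]₀ = 0.3 × 2.0 = 0.6 M dissociated.
At eq: [PCl₅] = 2.0 − 0.6 = 1.4 M; [PCl₃] = [Cl₂] = x = 0.6 M.
Kc = [PCl₃][Cl₂]/[PCl₅] = (0.6)²/1.4 = 0.2571.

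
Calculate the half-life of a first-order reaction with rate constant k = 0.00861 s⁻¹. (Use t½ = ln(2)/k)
80.50 s

t½ = ln(2)/k = 0.6931/0.00861 = 80.50 s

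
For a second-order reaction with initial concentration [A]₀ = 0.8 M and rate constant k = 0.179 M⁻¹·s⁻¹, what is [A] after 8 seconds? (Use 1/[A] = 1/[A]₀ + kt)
0.3729 M

1/[A] = 1/[A]₀ + k·t = 1/0.8 + (0.179)·(8) = 1.2500 + 1.4320 = 2.6820
[A] = 1/2.6820 = 0.3729 M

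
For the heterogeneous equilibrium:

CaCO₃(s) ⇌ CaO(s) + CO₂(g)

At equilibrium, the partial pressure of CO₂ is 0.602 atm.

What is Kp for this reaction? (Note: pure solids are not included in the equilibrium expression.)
K_p = 0.602

Solids (CaCO₃, CaO) have activity 1 and are excluded.
Kp = P(CO₂) = 0.602.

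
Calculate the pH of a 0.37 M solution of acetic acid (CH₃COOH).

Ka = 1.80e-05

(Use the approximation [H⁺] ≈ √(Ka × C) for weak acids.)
pH = 2.59

[H⁺] = √(Ka × C) = √(1.80e-05 × 0.37) = 2.5807e-03. pH = -log(2.5807e-03)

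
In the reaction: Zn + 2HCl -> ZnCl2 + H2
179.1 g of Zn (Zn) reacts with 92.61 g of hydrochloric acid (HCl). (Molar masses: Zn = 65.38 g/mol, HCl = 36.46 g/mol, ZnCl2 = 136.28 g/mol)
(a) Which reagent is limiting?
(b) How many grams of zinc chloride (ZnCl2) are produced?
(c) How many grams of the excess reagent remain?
(a) HCl, (b) 173.1 g, (c) 96.07 g

Moles of Zn = 179.1 g ÷ 65.38 g/mol = 2.73937 mol
Moles of HCl = 92.61 g ÷ 36.46 g/mol = 2.54004 mol
Moles ÷ coefficient: Zn: 2.73937/1 = 2.739, HCl: 2.54004/2 = 1.27
(a) HCl has the smaller value, so HCl is the limiting reagent.
(b) Moles of ZnCl2 = 2.54004 mol HCl × (1/2) = 1.27002 mol; mass = 1.27002 mol × 136.28 g/mol = 173.1 g
(c) Zn consumed = 2.54004 × (1/2) = 1.27002 mol; remaining = 2.73937 − 1.27002 = 1.46935 mol; mass = 1.46935 mol × 65.38 g/mol = 96.07 g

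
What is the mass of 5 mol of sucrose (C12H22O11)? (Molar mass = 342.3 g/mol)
Mass = 5 mol × 342.3 g/mol = 1712 g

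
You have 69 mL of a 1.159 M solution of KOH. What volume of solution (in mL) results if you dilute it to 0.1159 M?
Using M₁V₁ = M₂V₂:
1.159 × 69 = 0.1159 × V₂
V₂ = (1.159 × 69) / 0.1159 = 690 mL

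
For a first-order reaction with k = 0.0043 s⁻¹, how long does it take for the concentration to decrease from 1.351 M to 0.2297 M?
412.05 s

From ln[A] = ln[A]₀ - k·t: t = ln([A]₀/[A])/k = ln(1.351/0.2297)/0.0043 = ln(5.8816)/0.0043 = 1.7718/0.0043 = 412.05 s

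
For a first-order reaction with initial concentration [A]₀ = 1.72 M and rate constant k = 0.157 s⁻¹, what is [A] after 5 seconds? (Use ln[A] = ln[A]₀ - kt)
0.7845 M

ln[A] = ln[A]₀ - k·t = ln(1.72) - (0.157)·(5) = 0.5423 - 0.7850 = -0.2427
[A] = e^(-0.2427) = 0.7845 M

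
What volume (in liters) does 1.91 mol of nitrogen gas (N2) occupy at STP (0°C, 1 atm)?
At STP, 1 mol of gas occupies 22.4 L
Volume = 1.91 mol × 22.4 L/mol = 42.78 L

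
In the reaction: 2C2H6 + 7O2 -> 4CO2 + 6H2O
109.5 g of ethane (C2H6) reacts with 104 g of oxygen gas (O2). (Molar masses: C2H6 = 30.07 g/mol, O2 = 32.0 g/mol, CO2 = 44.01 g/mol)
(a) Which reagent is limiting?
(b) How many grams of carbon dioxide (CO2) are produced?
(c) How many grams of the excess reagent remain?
(a) O2, (b) 81.73 g, (c) 81.58 g

Moles of C2H6 = 109.5 g ÷ 30.07 g/mol = 3.6415 mol
Moles of O2 = 104 g ÷ 32.0 g/mol = 3.25 mol
Moles ÷ coefficient: C2H6: 3.6415/2 = 1.821, O2: 3.25/7 = 0.4643
(a) O2 has the smaller value, so O2 is the limiting reagent.
(b) Moles of CO2 = 3.25 mol O2 × (4/7) = 1.85714 mol; mass = 1.85714 mol × 44.01 g/mol = 81.73 g
(c) C2H6 consumed = 3.25 × (2/7) = 0.928571 mol; remaining = 3.6415 − 0.928571 = 2.71293 mol; mass = 2.71293 mol × 30.07 g/mol = 81.58 g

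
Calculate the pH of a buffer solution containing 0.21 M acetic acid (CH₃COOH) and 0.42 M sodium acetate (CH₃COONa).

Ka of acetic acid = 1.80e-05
pH = 5.05

pKa = -log(1.80e-05) = 4.74. pH = pKa + log([A⁻]/[HA]) = 4.74 + log(0.42/0.21)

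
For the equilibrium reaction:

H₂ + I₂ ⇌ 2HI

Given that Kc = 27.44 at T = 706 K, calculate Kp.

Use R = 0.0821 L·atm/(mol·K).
K_p = 27.4400

Δn = (moles gaseous products) − (moles gaseous reactants) = 0
T = 706 K; RT = 0.0821 × 706 = 57.9626
Kp = Kc·(RT)^Δn = 27.44 × (57.9626)^0 = 27.44 × 1 = 27.4400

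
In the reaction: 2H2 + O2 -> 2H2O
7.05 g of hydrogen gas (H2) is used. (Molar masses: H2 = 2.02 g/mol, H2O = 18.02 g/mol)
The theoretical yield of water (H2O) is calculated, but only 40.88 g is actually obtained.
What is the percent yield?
Moles of H2 = 7.05 g ÷ 2.02 g/mol = 3.4901 mol
Mole ratio: 2 mol H2O / 2 mol H2
Moles of H2O = 3.4901 × (2/2) = 3.4901 mol
Theoretical yield = 3.4901 mol × 18.02 g/mol = 62.892 g
Actual yield = 40.88 g
Percent yield = (40.88 / 62.892) × 100% = 65.0%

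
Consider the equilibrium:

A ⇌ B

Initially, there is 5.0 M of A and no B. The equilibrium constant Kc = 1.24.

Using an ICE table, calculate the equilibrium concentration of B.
[B] = 2.768 M

ICE: [A] = 5.0 − x, [B] = x.
Kc = x/(5.0 − x) = 1.24 ⇒ x = 1.24·5.0/(1 + 1.24) = 6.2/2.24 = 2.768.
[B] = x = 2.768 M.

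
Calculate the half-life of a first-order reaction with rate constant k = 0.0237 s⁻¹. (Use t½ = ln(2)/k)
29.25 s

t½ = ln(2)/k = 0.6931/0.0237 = 29.25 s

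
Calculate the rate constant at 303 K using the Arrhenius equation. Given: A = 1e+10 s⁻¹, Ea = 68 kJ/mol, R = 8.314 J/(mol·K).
1.89e-02 s⁻¹

k = A·exp(-Ea/(R·T)) = 1e+10·exp(-68000/(8.314·303)) = 1e+10·exp(-26.9933) = 1e+10·1.8921e-12 = 1.89e-02 s⁻¹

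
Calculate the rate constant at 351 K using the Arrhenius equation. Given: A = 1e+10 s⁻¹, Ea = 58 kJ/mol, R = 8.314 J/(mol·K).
2.34e+01 s⁻¹

k = A·exp(-Ea/(R·T)) = 1e+10·exp(-58000/(8.314·351)) = 1e+10·exp(-19.8752) = 1e+10·2.3352e-09 = 2.34e+01 s⁻¹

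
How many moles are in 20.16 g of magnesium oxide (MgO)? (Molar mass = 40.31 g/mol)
Moles = 20.16 g ÷ 40.31 g/mol = 0.5001 mol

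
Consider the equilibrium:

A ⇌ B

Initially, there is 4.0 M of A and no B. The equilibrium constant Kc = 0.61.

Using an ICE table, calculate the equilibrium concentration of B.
[B] = 1.516 M

ICE: [A] = 4.0 − x, [B] = x.
Kc = x/(4.0 − x) = 0.61 ⇒ x = 0.61·4.0/(1 + 0.61) = 2.44/1.61 = 1.516.
[B] = x = 1.516 M.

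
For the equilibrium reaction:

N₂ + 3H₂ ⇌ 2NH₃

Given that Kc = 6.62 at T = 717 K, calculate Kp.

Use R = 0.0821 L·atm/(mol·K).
K_p = 0.0019

Δn = (moles gaseous products) − (moles gaseous reactants) = -2
T = 717 K; RT = 0.0821 × 717 = 58.8657
Kp = Kc·(RT)^Δn = 6.62 × (58.8657)^-2 = 6.62 × 0.000288586 = 0.0019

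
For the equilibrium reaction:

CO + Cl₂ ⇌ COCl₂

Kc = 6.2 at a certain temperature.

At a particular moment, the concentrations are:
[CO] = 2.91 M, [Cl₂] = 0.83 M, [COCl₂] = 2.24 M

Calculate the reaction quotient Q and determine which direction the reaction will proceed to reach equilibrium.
Q = 0.927, Q < K, reaction proceeds forward (toward products)

Q = ([COCl₂]) / ([CO] × [Cl₂])
  = ((2.24)) / ((2.91)·(0.83)) = 2.24/2.4153 = 0.9274
Since Q = 0.9274 < Kc = 6.2, the reaction proceeds forward (toward products) to reach equilibrium.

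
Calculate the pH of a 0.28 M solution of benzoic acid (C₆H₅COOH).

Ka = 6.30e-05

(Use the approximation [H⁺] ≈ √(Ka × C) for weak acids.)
pH = 2.38

[H⁺] = √(Ka × C) = √(6.30e-05 × 0.28) = 4.2000e-03. pH = -log(4.2000e-03)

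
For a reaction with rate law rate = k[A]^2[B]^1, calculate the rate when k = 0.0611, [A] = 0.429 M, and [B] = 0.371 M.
0.004172 M/s

rate = k·[A]^2·[B]^1 = 0.0611·(0.429)^2·(0.371)^1 = 0.0611·0.184041·0.371 = 0.004172 M/s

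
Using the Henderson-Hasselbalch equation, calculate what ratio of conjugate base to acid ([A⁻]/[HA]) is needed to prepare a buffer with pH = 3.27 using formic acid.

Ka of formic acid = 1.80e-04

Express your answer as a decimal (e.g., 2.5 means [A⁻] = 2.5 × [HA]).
[A⁻]/[HA] = 0.335

pKa = −log(1.80e-04) = 3.7447. pH = pKa + log([A⁻]/[HA]). 3.27 = 3.7447 + log(ratio). log(ratio) = 3.27 − 3.7447 = -0.4747. ratio = 10^(-0.4747) = 0.335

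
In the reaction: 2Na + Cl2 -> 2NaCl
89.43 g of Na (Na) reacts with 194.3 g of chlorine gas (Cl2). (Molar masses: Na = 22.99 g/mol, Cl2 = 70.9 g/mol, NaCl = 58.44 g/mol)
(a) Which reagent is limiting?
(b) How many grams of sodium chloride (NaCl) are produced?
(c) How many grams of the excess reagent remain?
(a) Na, (b) 227.3 g, (c) 56.4 g

Moles of Na = 89.43 g ÷ 22.99 g/mol = 3.88995 mol
Moles of Cl2 = 194.3 g ÷ 70.9 g/mol = 2.74048 mol
Moles ÷ coefficient: Na: 3.88995/2 = 1.945, Cl2: 2.74048/1 = 2.74
(a) Na has the smaller value, so Na is the limiting reagent.
(b) Moles of NaCl = 3.88995 mol Na × (2/2) = 3.88995 mol; mass = 3.88995 mol × 58.44 g/mol = 227.3 g
(c) Cl2 consumed = 3.88995 × (1/2) = 1.94498 mol; remaining = 2.74048 − 1.94498 = 0.795503 mol; mass = 0.795503 mol × 70.9 g/mol = 56.4 g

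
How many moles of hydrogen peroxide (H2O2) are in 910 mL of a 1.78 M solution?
Moles = Molarity × Volume (L)
Moles = 1.78 M × 0.91 L = 1.62 mol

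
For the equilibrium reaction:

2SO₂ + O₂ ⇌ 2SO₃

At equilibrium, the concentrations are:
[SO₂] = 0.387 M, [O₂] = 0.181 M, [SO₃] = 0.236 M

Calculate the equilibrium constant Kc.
K_c = 2.0546

Kc = ([SO₃]^2) / ([SO₂]^2 × [O₂])
   = ((0.236)^2) / ((0.387)^2·(0.181))
   = 0.055696 / 0.027108 = 2.0546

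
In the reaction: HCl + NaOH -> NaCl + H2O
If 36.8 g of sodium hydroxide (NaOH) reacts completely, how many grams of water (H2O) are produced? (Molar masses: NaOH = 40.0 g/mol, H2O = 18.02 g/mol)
Moles of NaOH = 36.8 g ÷ 40.0 g/mol = 0.92 mol
Mole ratio: 1 mol H2O / 1 mol NaOH
Moles of H2O = 0.92 × (1/1) = 0.92 mol
Mass of H2O = 0.92 mol × 18.02 g/mol = 16.58 g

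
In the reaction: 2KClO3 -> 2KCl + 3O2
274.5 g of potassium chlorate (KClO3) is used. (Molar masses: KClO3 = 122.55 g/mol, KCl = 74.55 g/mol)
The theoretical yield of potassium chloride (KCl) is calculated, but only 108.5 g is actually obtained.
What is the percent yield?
Moles of KClO3 = 274.5 g ÷ 122.55 g/mol = 2.2399 mol
Mole ratio: 2 mol KCl / 2 mol KClO3
Moles of KCl = 2.2399 × (2/2) = 2.2399 mol
Theoretical yield = 2.2399 mol × 74.55 g/mol = 166.98 g
Actual yield = 108.5 g
Percent yield = (108.5 / 166.98) × 100% = 65.0%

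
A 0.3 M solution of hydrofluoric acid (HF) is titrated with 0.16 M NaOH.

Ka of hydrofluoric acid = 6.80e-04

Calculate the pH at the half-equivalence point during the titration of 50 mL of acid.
pH = pKa = 3.17

At the half-equivalence point, [HA] = [A⁻], so by Henderson–Hasselbalch pH = pKa + log(1) = pKa.
pKa = −log(6.80e-04) = 3.17.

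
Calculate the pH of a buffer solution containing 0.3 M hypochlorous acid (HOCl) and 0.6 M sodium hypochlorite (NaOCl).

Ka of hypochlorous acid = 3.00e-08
pH = 7.82

pKa = -log(3.00e-08) = 7.52. pH = pKa + log([A⁻]/[HA]) = 7.52 + log(0.6/0.3)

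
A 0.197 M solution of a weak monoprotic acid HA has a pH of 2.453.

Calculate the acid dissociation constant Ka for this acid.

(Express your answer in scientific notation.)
K_a = 6.42e-05

[H⁺] = 10^(−pH) = 10^(−2.453) = 3.524e-03 M. For HA ⇌ H⁺ + A⁻, Ka = x²/(C − x) = (3.524e-03)²/(0.197 − 3.524e-03) = 6.42e-05.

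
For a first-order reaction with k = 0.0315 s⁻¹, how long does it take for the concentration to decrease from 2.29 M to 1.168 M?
21.37 s

From ln[A] = ln[A]₀ - k·t: t = ln([A]₀/[A])/k = ln(2.29/1.168)/0.0315 = ln(1.9606)/0.0315 = 0.6733/0.0315 = 21.37 s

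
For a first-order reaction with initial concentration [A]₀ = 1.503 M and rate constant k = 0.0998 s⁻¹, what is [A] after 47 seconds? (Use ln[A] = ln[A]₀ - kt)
0.0138 M

ln[A] = ln[A]₀ - k·t = ln(1.503) - (0.0998)·(47) = 0.4075 - 4.6906 = -4.2831
[A] = e^(-4.2831) = 0.0138 M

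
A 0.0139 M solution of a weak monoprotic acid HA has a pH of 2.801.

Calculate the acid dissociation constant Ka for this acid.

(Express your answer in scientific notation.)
K_a = 2.03e-04

[H⁺] = 10^(−pH) = 10^(−2.801) = 1.581e-03 M. For HA ⇌ H⁺ + A⁻, Ka = x²/(C − x) = (1.581e-03)²/(0.0139 − 1.581e-03) = 2.03e-04.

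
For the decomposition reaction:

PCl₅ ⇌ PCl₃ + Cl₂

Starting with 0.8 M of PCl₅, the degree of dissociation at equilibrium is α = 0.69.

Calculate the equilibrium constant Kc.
K_c = 1.2286

x = α·[A]₀ = 0.69 × 0.8 = 0.552 M dissociated.
At eq: [PCl₅] = 0.8 − 0.552 = 0.248 M; [PCl₃] = [Cl₂] = x = 0.552 M.
Kc = [PCl₃][Cl₂]/[PCl₅] = (0.552)²/0.248 = 1.229.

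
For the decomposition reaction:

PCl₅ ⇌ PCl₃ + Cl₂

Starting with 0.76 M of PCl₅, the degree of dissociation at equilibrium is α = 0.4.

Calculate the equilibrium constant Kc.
K_c = 0.2027

x = α·[A]₀ = 0.4 × 0.76 = 0.304 M dissociated.
At eq: [PCl₅] = 0.76 − 0.304 = 0.456 M; [PCl₃] = [Cl₂] = x = 0.304 M.
Kc = [PCl₃][Cl₂]/[PCl₅] = (0.304)²/0.456 = 0.2027.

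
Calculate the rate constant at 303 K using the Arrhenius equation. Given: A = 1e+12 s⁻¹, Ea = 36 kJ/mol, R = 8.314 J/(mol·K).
6.22e+05 s⁻¹

k = A·exp(-Ea/(R·T)) = 1e+12·exp(-36000/(8.314·303)) = 1e+12·exp(-14.2906) = 1e+12·6.2184e-07 = 6.22e+05 s⁻¹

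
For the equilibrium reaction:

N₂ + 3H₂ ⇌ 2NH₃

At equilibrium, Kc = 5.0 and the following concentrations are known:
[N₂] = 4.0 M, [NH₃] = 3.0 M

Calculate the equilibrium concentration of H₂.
[H₂] = 0.7663 M

Kc = ([NH₃]^2) / ([N₂] × [H₂]^3) = 5.0
[H₂]^3 = (product terms)/(Kc · other reactant terms) = 9 / (5.0 · 4) = 0.45
[H₂] = (0.45)^(1/3) = 0.7663 M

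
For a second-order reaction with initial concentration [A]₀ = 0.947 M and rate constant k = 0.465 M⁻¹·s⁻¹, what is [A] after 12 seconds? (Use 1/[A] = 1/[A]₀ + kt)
0.1507 M

1/[A] = 1/[A]₀ + k·t = 1/0.947 + (0.465)·(12) = 1.0560 + 5.5800 = 6.6360
[A] = 1/6.6360 = 0.1507 M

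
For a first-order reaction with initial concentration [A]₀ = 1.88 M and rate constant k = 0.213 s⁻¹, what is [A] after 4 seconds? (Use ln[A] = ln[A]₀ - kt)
0.8019 M

ln[A] = ln[A]₀ - k·t = ln(1.88) - (0.213)·(4) = 0.6313 - 0.8520 = -0.2207
[A] = e^(-0.2207) = 0.8019 M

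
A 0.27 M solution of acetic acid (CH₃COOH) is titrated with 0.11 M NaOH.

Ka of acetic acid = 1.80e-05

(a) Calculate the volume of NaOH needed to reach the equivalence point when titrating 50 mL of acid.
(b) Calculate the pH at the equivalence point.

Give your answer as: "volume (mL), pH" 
V = 122.7 mL, pH = 8.82

(a) At equivalence: moles acid = moles base.
moles acid = 0.27 × 0.05 = 0.0135 mol; V_NaOH = 0.0135/0.11 = 0.1227 L = 122.7 mL.
(b) At equivalence, all acid → conjugate base A⁻ at [A⁻] = 0.0135/0.1727 = 0.07816 M.
Kb = Kw/Ka = 1.0e-14/1.80e-05 = 5.556e-10; [OH⁻] = √(Kb·[A⁻]) = 6.589e-06; pOH = 5.18; pH = 14 − pOH = 8.82.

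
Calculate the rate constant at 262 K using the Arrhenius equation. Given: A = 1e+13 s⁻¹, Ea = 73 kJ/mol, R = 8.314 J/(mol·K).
2.79e-02 s⁻¹

k = A·exp(-Ea/(R·T)) = 1e+13·exp(-73000/(8.314·262)) = 1e+13·exp(-33.5129) = 1e+13·2.7896e-15 = 2.79e-02 s⁻¹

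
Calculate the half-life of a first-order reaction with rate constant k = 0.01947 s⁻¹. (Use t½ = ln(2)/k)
35.60 s

t½ = ln(2)/k = 0.6931/0.01947 = 35.60 s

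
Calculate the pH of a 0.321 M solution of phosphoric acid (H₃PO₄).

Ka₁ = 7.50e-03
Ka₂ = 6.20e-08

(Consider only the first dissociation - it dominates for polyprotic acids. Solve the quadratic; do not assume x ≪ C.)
pH = 1.34

x² + Ka₁·x − Ka₁·C = 0 with Ka₁ = 7.50e-03, C = 0.321.
x = (−Ka₁ + √(Ka₁² + 4·Ka₁·C))/2 = 4.5459e-02 M, so pH = 1.34.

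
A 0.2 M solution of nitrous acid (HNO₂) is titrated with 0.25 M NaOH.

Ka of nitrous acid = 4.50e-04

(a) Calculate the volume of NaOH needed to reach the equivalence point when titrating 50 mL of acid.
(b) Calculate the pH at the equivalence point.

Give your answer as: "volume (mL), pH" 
V = 40.0 mL, pH = 8.20

(a) At equivalence: moles acid = moles base.
moles acid = 0.2 × 0.05 = 0.01 mol; V_NaOH = 0.01/0.25 = 0.04 L = 40.0 mL.
(b) At equivalence, all acid → conjugate base A⁻ at [A⁻] = 0.01/0.09 = 0.1111 M.
Kb = Kw/Ka = 1.0e-14/4.50e-04 = 2.222e-11; [OH⁻] = √(Kb·[A⁻]) = 1.571e-06; pOH = 5.80; pH = 14 − pOH = 8.20.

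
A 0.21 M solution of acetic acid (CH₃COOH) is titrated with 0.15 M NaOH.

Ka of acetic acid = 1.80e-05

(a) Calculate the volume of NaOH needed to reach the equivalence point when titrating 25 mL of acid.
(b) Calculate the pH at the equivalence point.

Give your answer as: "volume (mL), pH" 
V = 35.0 mL, pH = 8.84

(a) At equivalence: moles acid = moles base.
moles acid = 0.21 × 0.025 = 0.00525 mol; V_NaOH = 0.00525/0.15 = 0.035 L = 35.0 mL.
(b) At equivalence, all acid → conjugate base A⁻ at [A⁻] = 0.00525/0.06 = 0.0875 M.
Kb = Kw/Ka = 1.0e-14/1.80e-05 = 5.556e-10; [OH⁻] = √(Kb·[A⁻]) = 6.972e-06; pOH = 5.16; pH = 14 − pOH = 8.84.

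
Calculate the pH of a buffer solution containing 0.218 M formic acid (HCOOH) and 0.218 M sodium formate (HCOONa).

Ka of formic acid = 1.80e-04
pH = 3.74

pKa = -log(1.80e-04) = 3.74. pH = pKa + log([A⁻]/[HA]) = 3.74 + log(0.218/0.218)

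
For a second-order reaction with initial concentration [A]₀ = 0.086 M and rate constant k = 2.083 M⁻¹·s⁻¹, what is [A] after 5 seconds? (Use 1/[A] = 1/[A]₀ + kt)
0.0454 M

1/[A] = 1/[A]₀ + k·t = 1/0.086 + (2.083)·(5) = 11.6279 + 10.4150 = 22.0429
[A] = 1/22.0429 = 0.0454 M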